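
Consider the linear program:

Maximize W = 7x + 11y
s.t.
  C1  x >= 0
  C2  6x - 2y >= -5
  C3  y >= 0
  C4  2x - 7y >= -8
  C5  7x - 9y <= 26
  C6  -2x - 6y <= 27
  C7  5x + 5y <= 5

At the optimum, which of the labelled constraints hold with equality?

Extreme points and W = 7x + 11y:
  (0, 0) → W = 0
  (0, 1) → W = 11
  (1, 0) → W = 7

The maximum is at (0, 1). Substituting into each constraint, equality holds for C1 and C7; the remaining constraints have slack.

C1 and C7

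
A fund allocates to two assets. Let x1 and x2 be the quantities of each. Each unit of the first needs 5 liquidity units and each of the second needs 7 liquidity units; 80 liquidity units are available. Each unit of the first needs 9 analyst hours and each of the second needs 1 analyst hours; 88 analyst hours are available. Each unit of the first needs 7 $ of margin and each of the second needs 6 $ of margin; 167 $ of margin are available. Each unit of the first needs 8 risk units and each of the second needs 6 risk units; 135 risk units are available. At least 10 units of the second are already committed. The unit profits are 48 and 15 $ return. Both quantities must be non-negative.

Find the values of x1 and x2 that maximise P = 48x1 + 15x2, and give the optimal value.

x1 = 2, x2 = 10, maximum P = 246

Extreme points and P = 48x1 + 15x2:
  (0, 80/7) → P = 1200/7
  (0, 10) → P = 150
  (2, 10) → P = 246

At the optimal vertex, 5x1 + 7x2 = 80 and x2 = 10.
Solving simultaneously gives x1 = 2, x2 = 10.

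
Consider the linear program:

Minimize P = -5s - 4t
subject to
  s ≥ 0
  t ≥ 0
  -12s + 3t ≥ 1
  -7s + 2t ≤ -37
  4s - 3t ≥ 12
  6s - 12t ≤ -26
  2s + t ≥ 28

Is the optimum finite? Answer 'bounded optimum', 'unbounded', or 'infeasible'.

The boundaries 4s - 3t = 12 and 2s + t = 28 meet at (48/5, 44/5), but that point violates -12s + 3t ≥ 1. Every candidate vertex is excluded by some other constraint, so the feasible region is empty.

infeasible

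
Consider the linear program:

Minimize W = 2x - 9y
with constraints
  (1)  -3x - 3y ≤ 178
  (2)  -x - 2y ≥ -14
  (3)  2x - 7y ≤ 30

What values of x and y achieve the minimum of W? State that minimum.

x = -398/3, y = 220/3, minimum W = -2776/3

The binding constraints are -3x - 3y = 178 and -x - 2y = -14.
Solving simultaneously gives x = -398/3, y = 220/3.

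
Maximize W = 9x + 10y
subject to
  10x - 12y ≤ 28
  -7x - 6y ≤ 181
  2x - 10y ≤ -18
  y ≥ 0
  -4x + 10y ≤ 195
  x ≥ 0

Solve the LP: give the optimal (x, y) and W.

Extreme points and W = 9x + 10y:
  (124/19, 59/19) → W = 1706/19
  (655/13, 1031/26) → W = 850
  (0, 9/5) → W = 18
  (0, 39/2) → W = 195

x = 655/13, y = 1031/26, maximum W = 850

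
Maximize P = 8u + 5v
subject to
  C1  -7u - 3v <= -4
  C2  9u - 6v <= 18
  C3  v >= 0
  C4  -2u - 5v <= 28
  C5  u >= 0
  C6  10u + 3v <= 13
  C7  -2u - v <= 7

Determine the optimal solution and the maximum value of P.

u = 0, v = 13/3, maximum P = 65/3

Vertices and P = 8u + 5v:
  (4/7, 0) → P = 32/7
  (0, 4/3) → P = 20/3
  (13/10, 0) → P = 52/5
  (0, 13/3) → P = 65/3

At the optimal vertex, u = 0 and 10u + 3v = 13.
Solving simultaneously gives u = 0, v = 13/3.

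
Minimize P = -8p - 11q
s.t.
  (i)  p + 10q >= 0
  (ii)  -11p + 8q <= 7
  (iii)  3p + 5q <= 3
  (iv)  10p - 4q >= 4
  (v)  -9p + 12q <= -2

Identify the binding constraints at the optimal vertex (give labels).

(i) and (iii)

Feasible corners and P = -8p - 11q:
  (6/5, -3/25) → P = -207/25
  (5/13, -1/26) → P = -69/26
  (46/81, 7/27) → P = -599/81
  (10/21, 4/21) → P = -124/21

The minimum is at (6/5, -3/25). Substituting into each constraint, equality holds for (i) and (iii); the remaining constraints have slack.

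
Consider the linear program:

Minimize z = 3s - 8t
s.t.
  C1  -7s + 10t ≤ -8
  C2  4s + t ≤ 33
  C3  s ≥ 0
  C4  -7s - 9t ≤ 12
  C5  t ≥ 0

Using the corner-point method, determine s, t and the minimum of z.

s = 338/47, t = 199/47, minimum z = -578/47

The optimum lies where -7s + 10t = -8 and 4s + t = 33.
Solving simultaneously gives s = 338/47, t = 199/47.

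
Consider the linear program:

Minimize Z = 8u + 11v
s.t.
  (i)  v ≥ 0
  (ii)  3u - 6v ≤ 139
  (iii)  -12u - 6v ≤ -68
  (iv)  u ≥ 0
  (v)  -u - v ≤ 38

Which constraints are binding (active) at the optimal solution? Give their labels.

Feasible corners and Z = 8u + 11v:
  (139/3, 0) → Z = 1112/3
  (17/3, 0) → Z = 136/3
  (0, 34/3) → Z = 374/3
The feasible region is unbounded (it extends along (0, 1), (2, 1)), but Z strictly increases along every unbounded feasible direction, so there is no improving ray and the minimum is attained at a vertex.

The minimum is at (17/3, 0). Substituting into each constraint, equality holds for (i) and (iii); the remaining constraints have slack.

(i) and (iii)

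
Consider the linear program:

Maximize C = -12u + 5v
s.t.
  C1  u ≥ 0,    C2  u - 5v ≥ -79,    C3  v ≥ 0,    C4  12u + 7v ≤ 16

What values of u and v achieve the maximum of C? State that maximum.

u = 0, v = 16/7, maximum C = 80/7

Vertices and C = -12u + 5v:
  (0, 0) → C = 0
  (0, 16/7) → C = 80/7
  (4/3, 0) → C = -16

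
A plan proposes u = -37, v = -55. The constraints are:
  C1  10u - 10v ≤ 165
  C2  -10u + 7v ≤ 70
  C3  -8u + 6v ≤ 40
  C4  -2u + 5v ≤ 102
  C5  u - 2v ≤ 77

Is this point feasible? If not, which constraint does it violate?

Constraint C1: 10u - 10v = 180, which is not ≤ 165. All other constraints are satisfied.

not feasible — violates C1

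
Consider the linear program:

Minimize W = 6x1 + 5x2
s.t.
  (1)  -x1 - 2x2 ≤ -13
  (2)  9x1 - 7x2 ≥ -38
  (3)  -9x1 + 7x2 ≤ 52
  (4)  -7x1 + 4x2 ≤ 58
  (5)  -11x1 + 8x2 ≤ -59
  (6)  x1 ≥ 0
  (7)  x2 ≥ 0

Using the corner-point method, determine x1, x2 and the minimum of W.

The feasible region is unbounded (it extends along (7, 9), (1, 0)), but W strictly increases along every unbounded feasible direction, so there is no improving ray and the minimum is attained at a vertex.

x1 = 37/5, x2 = 14/5, minimum W = 292/5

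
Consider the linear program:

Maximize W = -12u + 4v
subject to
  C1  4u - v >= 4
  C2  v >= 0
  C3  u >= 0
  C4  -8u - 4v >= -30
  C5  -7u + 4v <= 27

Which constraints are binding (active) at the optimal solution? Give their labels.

C1 and C4

Extreme points and W = -12u + 4v:
  (1, 0) → W = -12
  (23/12, 11/3) → W = -25/3
  (15/4, 0) → W = -45

The maximum is at (23/12, 11/3). Substituting into each constraint, equality holds for C1 and C4; the remaining constraints have slack.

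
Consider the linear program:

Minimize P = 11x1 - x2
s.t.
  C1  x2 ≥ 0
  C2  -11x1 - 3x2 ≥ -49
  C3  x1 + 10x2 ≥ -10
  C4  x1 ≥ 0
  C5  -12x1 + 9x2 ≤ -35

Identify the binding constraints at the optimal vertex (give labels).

Corner points and P = 11x1 - x2:
  (49/11, 0) → P = 49
  (35/12, 0) → P = 385/12
  (182/45, 203/135) → P = 5803/135

The minimum is at (35/12, 0). Substituting into each constraint, equality holds for C1 and C5; the remaining constraints have slack.

C1 and C5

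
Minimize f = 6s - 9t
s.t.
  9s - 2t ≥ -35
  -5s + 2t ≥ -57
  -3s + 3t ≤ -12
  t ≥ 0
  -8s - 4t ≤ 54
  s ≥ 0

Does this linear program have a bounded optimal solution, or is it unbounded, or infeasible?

bounded optimum

Extreme points and f = 6s - 9t:
  (49/3, 37/3) → f = -13
  (57/5, 0) → f = 342/5
  (4, 0) → f = 24
The feasible region has finitely many vertices and no improving ray; the minimum is -13 at (49/3, 37/3).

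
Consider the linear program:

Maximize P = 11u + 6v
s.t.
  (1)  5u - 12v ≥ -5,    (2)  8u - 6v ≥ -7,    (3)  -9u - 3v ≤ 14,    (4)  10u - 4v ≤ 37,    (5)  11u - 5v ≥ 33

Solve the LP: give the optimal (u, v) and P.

Feasible corners and P = 11u + 6v:
  (116/25, 47/20) → P = 3257/50
  (421/107, 220/107) → P = 5951/107
  (5/6, -43/6) → P = -203/6
  (29/78, -451/78) → P = -2387/78

The binding constraints are 5u - 12v = -5 and 10u - 4v = 37.
Solving simultaneously gives u = 116/25, v = 47/20.

u = 116/25, v = 47/20, maximum P = 3257/50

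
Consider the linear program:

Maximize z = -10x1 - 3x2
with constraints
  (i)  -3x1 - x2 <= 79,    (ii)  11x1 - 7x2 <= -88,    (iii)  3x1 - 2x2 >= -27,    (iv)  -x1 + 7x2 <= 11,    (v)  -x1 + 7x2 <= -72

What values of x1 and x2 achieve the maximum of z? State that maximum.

x1 = -185/9, x2 = -52/3, maximum z = 2318/9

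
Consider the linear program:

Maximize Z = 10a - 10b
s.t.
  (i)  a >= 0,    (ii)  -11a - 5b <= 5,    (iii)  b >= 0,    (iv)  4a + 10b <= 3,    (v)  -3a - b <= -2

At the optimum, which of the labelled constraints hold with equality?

(iii) and (iv)

Vertices and Z = 10a - 10b:
  (3/4, 0) → Z = 15/2
  (2/3, 0) → Z = 20/3
  (17/26, 1/26) → Z = 80/13

The maximum is at (3/4, 0). Substituting into each constraint, equality holds for (iii) and (iv); the remaining constraints have slack.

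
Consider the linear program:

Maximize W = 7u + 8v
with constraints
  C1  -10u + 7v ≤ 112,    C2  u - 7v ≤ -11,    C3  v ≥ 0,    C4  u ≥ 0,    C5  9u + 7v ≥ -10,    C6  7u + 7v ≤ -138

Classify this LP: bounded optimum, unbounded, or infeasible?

infeasible

The boundaries -10u + 7v = 112 and u = 0 meet at (0, 16), but that point violates 7u + 7v ≤ -138. Every candidate vertex is excluded by some other constraint, so the feasible region is empty.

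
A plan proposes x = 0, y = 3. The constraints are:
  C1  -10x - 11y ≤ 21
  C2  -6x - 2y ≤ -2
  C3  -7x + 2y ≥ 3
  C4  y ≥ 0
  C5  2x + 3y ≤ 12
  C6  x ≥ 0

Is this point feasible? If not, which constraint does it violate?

feasible

C1: -33 ≤ 21 ✓
C2: -6 ≤ -2 ✓
C3: 6 ≥ 3 ✓
C4: 3 ≥ 0 ✓
C5: 9 ≤ 12 ✓
C6: 0 ≥ 0 ✓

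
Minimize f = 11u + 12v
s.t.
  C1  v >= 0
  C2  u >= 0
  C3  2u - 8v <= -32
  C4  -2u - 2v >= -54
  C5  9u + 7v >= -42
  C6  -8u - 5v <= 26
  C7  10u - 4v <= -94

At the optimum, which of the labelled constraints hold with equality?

C2 and C7

Feasible corners and f = 11u + 12v:
  (0, 27) → f = 324
  (0, 47/2) → f = 282
  (1, 26) → f = 323

The minimum is at (0, 47/2). Substituting into each constraint, equality holds for C2 and C7; the remaining constraints have slack.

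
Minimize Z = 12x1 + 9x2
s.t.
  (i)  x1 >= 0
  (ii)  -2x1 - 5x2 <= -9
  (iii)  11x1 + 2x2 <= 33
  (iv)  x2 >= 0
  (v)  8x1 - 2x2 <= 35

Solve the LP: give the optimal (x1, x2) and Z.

The optimum lies where x1 = 0 and -2x1 - 5x2 = -9.
Solving simultaneously gives x1 = 0, x2 = 9/5.

x1 = 0, x2 = 9/5, minimum Z = 81/5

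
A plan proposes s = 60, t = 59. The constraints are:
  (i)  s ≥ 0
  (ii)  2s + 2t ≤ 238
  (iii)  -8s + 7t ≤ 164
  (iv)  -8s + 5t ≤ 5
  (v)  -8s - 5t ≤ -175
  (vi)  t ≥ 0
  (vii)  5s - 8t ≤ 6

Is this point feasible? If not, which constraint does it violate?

feasible

(i): 60 ≥ 0 ✓
(ii): 238 ≤ 238 ✓
(iii): -67 ≤ 164 ✓
(iv): -185 ≤ 5 ✓
(v): -775 ≤ -175 ✓
(vi): 59 ≥ 0 ✓
(vii): -172 ≤ 6 ✓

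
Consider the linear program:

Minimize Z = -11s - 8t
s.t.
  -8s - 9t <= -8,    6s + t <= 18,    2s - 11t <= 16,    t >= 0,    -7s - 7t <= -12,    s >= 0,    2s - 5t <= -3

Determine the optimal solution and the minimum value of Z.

Extreme points and Z = -11s - 8t:
  (0, 18) → Z = -144
  (87/32, 27/16) → Z = -1389/32
  (0, 12/7) → Z = -96/7
  (39/49, 45/49) → Z = -789/49

s = 0, t = 18, minimum Z = -144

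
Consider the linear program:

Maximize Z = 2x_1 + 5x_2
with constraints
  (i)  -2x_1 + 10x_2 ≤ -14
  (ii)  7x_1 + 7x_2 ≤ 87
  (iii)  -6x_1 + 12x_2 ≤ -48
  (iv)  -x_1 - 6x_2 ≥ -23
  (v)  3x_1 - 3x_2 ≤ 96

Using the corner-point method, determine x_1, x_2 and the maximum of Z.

Corner points and Z = 2x_1 + 5x_2:
  (242/21, 19/21) → Z = 193/7
  (26/3, 1/3) → Z = 19
  (311/14, -137/14) → Z = -9/2
The feasible region is unbounded (it extends along (-2, -1), (-1, -1)), but Z strictly decreases along every unbounded feasible direction, so there is no improving ray and the maximum is attained at a vertex.

The binding constraints are -2x_1 + 10x_2 = -14 and 7x_1 + 7x_2 = 87.
Solving simultaneously gives x_1 = 242/21, x_2 = 19/21.

x_1 = 242/21, x_2 = 19/21, maximum Z = 193/7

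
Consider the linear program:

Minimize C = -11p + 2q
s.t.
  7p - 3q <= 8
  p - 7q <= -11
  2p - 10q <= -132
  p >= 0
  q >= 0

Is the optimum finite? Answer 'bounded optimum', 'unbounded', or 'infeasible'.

From the feasible point (119/16, 235/16), moving in the direction (3, 7) keeps every constraint satisfied while C decreases without bound.

unbounded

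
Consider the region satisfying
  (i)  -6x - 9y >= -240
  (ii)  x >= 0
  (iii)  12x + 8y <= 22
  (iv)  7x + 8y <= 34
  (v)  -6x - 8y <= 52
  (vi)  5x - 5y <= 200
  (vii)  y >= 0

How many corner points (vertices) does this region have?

3

Pairwise boundary intersections that survive every other constraint:
  (0, 11/4)
  (0, 0)
  (11/6, 0)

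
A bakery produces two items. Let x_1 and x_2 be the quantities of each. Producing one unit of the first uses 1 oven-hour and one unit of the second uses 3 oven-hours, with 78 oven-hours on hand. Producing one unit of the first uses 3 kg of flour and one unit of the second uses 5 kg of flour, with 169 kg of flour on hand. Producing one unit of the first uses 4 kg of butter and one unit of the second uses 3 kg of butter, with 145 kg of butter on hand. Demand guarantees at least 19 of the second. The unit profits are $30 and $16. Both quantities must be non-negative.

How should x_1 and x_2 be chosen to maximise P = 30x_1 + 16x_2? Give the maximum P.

x_1 = 21, x_2 = 19, maximum P = 934

Vertices and P = 30x_1 + 16x_2:
  (0, 26) → P = 416
  (0, 19) → P = 304
  (21, 19) → P = 934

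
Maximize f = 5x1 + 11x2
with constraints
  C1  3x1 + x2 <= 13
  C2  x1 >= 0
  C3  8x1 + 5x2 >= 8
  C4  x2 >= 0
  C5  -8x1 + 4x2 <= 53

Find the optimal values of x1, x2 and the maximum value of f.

x1 = 0, x2 = 13, maximum f = 143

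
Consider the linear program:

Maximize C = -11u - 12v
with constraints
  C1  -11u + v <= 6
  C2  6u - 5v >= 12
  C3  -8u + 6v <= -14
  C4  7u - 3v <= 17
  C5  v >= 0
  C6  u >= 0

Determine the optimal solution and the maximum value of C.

u = 2, v = 0, maximum C = -22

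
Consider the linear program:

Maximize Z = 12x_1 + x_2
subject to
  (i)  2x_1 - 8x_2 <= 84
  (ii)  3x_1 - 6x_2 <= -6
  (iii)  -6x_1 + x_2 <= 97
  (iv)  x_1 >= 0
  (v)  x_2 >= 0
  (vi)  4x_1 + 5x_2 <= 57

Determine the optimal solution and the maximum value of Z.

x_1 = 8, x_2 = 5, maximum Z = 101

Feasible corners and Z = 12x_1 + x_2:
  (0, 1) → Z = 1
  (8, 5) → Z = 101
  (0, 57/5) → Z = 57/5

The binding constraints are 3x_1 - 6x_2 = -6 and 4x_1 + 5x_2 = 57.
Solving simultaneously gives x_1 = 8, x_2 = 5.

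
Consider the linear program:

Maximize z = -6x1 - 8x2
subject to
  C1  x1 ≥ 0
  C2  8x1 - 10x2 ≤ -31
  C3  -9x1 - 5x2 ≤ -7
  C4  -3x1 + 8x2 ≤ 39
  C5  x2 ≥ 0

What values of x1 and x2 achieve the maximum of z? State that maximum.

At the optimal vertex, x1 = 0 and 8x1 - 10x2 = -31.
Solving simultaneously gives x1 = 0, x2 = 31/10.

x1 = 0, x2 = 31/10, maximum z = -124/5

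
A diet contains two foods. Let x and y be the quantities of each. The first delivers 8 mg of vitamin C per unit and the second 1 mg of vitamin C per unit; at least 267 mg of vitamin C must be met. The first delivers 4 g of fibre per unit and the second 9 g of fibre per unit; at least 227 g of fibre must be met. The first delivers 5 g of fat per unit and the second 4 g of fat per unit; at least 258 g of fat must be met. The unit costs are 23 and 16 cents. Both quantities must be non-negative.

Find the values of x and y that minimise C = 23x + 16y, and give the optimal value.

Vertices and C = 23x + 16y:
  (0, 267) → C = 4272
  (227/4, 0) → C = 5221/4
  (30, 27) → C = 1122
  (1414/29, 103/29) → C = 34170/29
The feasible region is unbounded (it extends along (0, 1), (1, 0)), but C strictly increases along every unbounded feasible direction, so there is no improving ray and the minimum is attained at a vertex.

At the optimal vertex, 8x + y = 267 and 5x + 4y = 258.
Solving simultaneously gives x = 30, y = 27.

x = 30, y = 27, minimum C = 1122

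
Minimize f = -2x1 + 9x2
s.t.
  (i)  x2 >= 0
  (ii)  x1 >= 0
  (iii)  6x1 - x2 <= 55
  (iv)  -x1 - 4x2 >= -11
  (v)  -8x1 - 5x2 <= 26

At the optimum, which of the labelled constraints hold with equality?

Feasible corners and f = -2x1 + 9x2:
  (0, 0) → f = 0
  (55/6, 0) → f = -55/3
  (0, 11/4) → f = 99/4
  (231/25, 11/25) → f = -363/25

The minimum is at (55/6, 0). Substituting into each constraint, equality holds for (i) and (iii); the remaining constraints have slack.

(i) and (iii)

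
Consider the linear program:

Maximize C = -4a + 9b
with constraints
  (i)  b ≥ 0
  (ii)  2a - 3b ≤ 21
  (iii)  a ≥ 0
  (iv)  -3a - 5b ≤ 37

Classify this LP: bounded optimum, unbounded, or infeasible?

unbounded

From the feasible point (21/2, 0), moving in the direction (0, 1) keeps every constraint satisfied while C increases without bound.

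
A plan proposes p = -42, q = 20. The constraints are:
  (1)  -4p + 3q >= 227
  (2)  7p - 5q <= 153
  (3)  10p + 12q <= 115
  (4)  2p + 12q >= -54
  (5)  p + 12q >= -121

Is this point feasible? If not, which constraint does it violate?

(1): 228 ≥ 227 ✓
(2): -394 ≤ 153 ✓
(3): -180 ≤ 115 ✓
(4): 156 ≥ -54 ✓
(5): 198 ≥ -121 ✓

feasible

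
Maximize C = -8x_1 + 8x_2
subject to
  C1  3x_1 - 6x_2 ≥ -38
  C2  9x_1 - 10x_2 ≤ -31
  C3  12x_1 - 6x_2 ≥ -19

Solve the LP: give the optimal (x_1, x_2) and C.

x_1 = 19/9, x_2 = 133/18, maximum C = 380/9

The optimum lies where 3x_1 - 6x_2 = -38 and 12x_1 - 6x_2 = -19.
Solving simultaneously gives x_1 = 19/9, x_2 = 133/18.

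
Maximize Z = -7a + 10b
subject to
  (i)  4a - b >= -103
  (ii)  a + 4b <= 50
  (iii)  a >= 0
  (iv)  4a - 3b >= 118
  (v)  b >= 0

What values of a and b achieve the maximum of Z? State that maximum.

Corner points and Z = -7a + 10b:
  (622/19, 82/19) → Z = -186
  (50, 0) → Z = -350
  (59/2, 0) → Z = -413/2

a = 622/19, b = 82/19, maximum Z = -186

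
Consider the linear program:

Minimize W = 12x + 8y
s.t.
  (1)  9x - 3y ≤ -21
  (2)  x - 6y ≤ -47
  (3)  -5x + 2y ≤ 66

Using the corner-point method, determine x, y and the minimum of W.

Vertices and W = 12x + 8y:
  (5/17, 134/17) → W = 1132/17
  (52, 163) → W = 1928
  (-151/14, 169/28) → W = -568/7

x = -151/14, y = 169/28, minimum W = -568/7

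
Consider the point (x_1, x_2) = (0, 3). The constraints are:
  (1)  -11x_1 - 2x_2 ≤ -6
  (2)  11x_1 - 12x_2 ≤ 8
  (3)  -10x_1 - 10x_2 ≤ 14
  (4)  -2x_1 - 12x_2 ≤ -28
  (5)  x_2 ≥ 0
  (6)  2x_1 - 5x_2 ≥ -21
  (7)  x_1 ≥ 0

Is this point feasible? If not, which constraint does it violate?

(1): -6 ≤ -6 ✓
(2): -36 ≤ 8 ✓
(3): -30 ≤ 14 ✓
(4): -36 ≤ -28 ✓
(5): 3 ≥ 0 ✓
(6): -15 ≥ -21 ✓
(7): 0 ≥ 0 ✓

feasible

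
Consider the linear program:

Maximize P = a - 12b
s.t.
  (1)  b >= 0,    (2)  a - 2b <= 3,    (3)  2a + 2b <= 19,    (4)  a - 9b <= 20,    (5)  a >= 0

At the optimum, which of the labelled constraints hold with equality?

(1) and (2)

Feasible corners and P = a - 12b:
  (3, 0) → P = 3
  (0, 0) → P = 0
  (22/3, 13/6) → P = -56/3
  (0, 19/2) → P = -114

The maximum is at (3, 0). Substituting into each constraint, equality holds for (1) and (2); the remaining constraints have slack.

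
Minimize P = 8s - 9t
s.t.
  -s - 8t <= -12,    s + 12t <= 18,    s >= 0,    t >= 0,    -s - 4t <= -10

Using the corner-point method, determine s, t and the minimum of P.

Vertices and P = 8s - 9t:
  (12, 0) → P = 96
  (8, 1/2) → P = 119/2
  (18, 0) → P = 144
  (6, 1) → P = 39

At the optimal vertex, s + 12t = 18 and -s - 4t = -10.
Solving simultaneously gives s = 6, t = 1.

s = 6, t = 1, minimum P = 39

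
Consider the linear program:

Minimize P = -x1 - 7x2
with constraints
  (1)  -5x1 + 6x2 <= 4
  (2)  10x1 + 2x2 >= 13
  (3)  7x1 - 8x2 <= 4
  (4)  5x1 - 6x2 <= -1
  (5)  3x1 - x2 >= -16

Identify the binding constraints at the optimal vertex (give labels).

(1) and (3)

Vertices and P = -x1 - 7x2:
  (1, 3/2) → P = -23/2
  (28, 24) → P = -196
  (38/35, 15/14) → P = -601/70
  (16, 27/2) → P = -221/2

The minimum is at (28, 24). Substituting into each constraint, equality holds for (1) and (3); the remaining constraints have slack.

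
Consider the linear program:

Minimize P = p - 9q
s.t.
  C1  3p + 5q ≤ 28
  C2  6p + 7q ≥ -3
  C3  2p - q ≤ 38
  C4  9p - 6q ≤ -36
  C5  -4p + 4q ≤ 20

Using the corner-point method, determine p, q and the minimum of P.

p = -2, q = 3, minimum P = -29

At the optimal vertex, 9p - 6q = -36 and -4p + 4q = 20.
Solving simultaneously gives p = -2, q = 3.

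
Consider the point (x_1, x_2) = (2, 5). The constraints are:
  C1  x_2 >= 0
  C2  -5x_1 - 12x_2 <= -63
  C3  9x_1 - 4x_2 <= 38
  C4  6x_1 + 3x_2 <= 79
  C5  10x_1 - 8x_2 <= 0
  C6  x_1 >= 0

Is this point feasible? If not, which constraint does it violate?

feasible

C1: 5 ≥ 0 ✓
C2: -70 ≤ -63 ✓
C3: -2 ≤ 38 ✓
C4: 27 ≤ 79 ✓
C5: -20 ≤ 0 ✓
C6: 2 ≥ 0 ✓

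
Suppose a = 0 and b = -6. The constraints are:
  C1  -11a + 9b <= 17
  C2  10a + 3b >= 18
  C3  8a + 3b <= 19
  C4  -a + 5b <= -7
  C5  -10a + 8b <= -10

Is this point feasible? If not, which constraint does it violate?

Constraint C2: 10a + 3b = -18, which is not ≥ 18. All other constraints are satisfied.

not feasible — violates C2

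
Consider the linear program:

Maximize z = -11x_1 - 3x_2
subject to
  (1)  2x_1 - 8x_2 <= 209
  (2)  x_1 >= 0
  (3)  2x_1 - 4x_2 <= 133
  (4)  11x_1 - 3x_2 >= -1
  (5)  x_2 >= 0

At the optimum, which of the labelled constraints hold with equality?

Feasible corners and z = -11x_1 - 3x_2:
  (0, 1/3) → z = -1
  (0, 0) → z = 0
  (133/2, 0) → z = -1463/2
The feasible region is unbounded (it extends along (2, 1), (3, 11)), but z strictly decreases along every unbounded feasible direction, so there is no improving ray and the maximum is attained at a vertex.

The maximum is at (0, 0). Substituting into each constraint, equality holds for (2) and (5); the remaining constraints have slack.

(2) and (5)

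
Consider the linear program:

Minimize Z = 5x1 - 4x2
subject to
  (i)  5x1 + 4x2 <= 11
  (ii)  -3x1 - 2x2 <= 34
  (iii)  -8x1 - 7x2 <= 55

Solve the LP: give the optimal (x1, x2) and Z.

Corner points and Z = 5x1 - 4x2:
  (-79, 203/2) → Z = -801
  (99, -121) → Z = 979
  (-128/5, 107/5) → Z = -1068/5

At the optimal vertex, 5x1 + 4x2 = 11 and -3x1 - 2x2 = 34.
Solving simultaneously gives x1 = -79, x2 = 203/2.

x1 = -79, x2 = 203/2, minimum Z = -801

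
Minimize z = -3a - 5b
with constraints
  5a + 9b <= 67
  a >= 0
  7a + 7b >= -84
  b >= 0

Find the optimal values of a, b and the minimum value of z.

Feasible corners and z = -3a - 5b:
  (0, 67/9) → z = -335/9
  (67/5, 0) → z = -201/5
  (0, 0) → z = 0

The binding constraints are 5a + 9b = 67 and b = 0.
Solving simultaneously gives a = 67/5, b = 0.

a = 67/5, b = 0, minimum z = -201/5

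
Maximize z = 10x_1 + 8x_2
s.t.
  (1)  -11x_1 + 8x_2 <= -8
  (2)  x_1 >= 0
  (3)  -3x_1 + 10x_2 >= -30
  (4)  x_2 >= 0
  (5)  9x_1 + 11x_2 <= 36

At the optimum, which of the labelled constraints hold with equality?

Corner points and z = 10x_1 + 8x_2:
  (8/11, 0) → z = 80/11
  (376/193, 324/193) → z = 6352/193
  (4, 0) → z = 40

The maximum is at (4, 0). Substituting into each constraint, equality holds for (4) and (5); the remaining constraints have slack.

(4) and (5)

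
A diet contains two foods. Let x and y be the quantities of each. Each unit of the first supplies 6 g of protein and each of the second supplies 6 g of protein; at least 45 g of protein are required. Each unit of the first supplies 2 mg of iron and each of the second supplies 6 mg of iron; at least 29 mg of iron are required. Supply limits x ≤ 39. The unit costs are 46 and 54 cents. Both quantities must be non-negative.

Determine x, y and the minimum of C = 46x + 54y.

The feasible region is unbounded (it extends along (0, 1)), but C strictly increases along every unbounded feasible direction, so there is no improving ray and the minimum is attained at a vertex.

At the optimal vertex, 6x + 6y = 45 and 2x + 6y = 29.
Solving simultaneously gives x = 4, y = 7/2.

x = 4, y = 7/2, minimum C = 373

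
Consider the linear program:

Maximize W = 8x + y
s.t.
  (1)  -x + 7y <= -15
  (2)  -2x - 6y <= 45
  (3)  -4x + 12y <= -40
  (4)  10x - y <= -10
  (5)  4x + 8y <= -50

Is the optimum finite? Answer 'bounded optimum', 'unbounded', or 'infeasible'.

bounded optimum

Extreme points and W = 8x + y:
  (-25/4, -65/12) → W = -665/12
  (-105/62, -215/31) → W = -635/31
  (-7/2, -9/2) → W = -65/2
  (-65/42, -115/21) → W = -125/7
The feasible region has finitely many vertices and no improving ray; the maximum is -125/7 at (-65/42, -115/21).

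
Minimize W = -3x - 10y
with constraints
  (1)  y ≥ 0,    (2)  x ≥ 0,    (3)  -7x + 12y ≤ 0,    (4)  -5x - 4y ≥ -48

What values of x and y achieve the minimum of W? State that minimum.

Corner points and W = -3x - 10y:
  (0, 0) → W = 0
  (48/5, 0) → W = -144/5
  (72/11, 42/11) → W = -636/11

The binding constraints are -7x + 12y = 0 and -5x - 4y = -48.
Solving simultaneously gives x = 72/11, y = 42/11.

x = 72/11, y = 42/11, minimum W = -636/11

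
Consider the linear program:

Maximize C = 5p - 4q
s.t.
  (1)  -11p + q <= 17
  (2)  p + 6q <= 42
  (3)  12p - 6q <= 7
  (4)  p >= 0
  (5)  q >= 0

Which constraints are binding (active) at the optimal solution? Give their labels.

(3) and (5)

Extreme points and C = 5p - 4q:
  (49/13, 497/78) → C = -259/39
  (0, 7) → C = -28
  (7/12, 0) → C = 35/12
  (0, 0) → C = 0

The maximum is at (7/12, 0). Substituting into each constraint, equality holds for (3) and (5); the remaining constraints have slack.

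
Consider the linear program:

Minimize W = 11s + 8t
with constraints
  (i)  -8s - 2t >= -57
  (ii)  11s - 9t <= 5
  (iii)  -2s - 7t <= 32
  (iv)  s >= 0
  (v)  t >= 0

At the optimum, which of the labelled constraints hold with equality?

Corner points and W = 11s + 8t:
  (523/94, 587/94) → W = 10449/94
  (0, 57/2) → W = 228
  (5/11, 0) → W = 5
  (0, 0) → W = 0

The minimum is at (0, 0). Substituting into each constraint, equality holds for (iv) and (v); the remaining constraints have slack.

(iv) and (v)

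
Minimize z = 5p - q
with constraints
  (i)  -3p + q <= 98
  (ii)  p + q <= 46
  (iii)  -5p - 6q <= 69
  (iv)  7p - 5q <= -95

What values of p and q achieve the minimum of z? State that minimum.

p = -657/23, q = 283/23, minimum z = -3568/23

Corner points and z = 5p - q:
  (-13, 59) → z = -124
  (-657/23, 283/23) → z = -3568/23
  (45/4, 139/4) → z = 43/2
  (-915/67, -8/67) → z = -4567/67

The optimum lies where -3p + q = 98 and -5p - 6q = 69.
Solving simultaneously gives p = -657/23, q = 283/23.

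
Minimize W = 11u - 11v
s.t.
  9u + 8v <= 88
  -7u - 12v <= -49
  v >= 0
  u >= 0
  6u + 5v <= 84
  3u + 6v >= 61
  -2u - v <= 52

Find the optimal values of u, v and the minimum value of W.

Extreme points and W = 11u - 11v:
  (0, 11) → W = -121
  (4/3, 19/2) → W = -539/6
  (0, 61/6) → W = -671/6

u = 0, v = 11, minimum W = -121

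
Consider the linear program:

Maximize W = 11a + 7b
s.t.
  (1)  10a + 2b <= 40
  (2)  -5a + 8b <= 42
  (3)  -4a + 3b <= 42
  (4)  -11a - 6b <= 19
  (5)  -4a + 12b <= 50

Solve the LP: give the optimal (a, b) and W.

a = 95/32, b = 165/32, maximum W = 275/4

Vertices and W = 11a + 7b:
  (139/19, -315/19) → W = -676/19
  (95/32, 165/32) → W = 275/4
  (-44/13, 79/26) → W = -415/26

The binding constraints are 10a + 2b = 40 and -4a + 12b = 50.
Solving simultaneously gives a = 95/32, b = 165/32.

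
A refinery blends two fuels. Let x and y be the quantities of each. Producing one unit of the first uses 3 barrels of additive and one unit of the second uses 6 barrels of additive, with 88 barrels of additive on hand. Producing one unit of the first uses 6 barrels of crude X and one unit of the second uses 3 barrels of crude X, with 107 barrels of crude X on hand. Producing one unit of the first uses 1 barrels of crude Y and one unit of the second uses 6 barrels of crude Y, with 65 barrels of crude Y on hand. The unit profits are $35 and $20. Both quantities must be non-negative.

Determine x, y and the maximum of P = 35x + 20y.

Vertices and P = 35x + 20y:
  (0, 0) → P = 0
  (0, 65/6) → P = 650/3
  (107/6, 0) → P = 3745/6
  (14, 23/3) → P = 1930/3
  (23/2, 107/12) → P = 3485/6

The optimum lies where 3x + 6y = 88 and 6x + 3y = 107.
Solving simultaneously gives x = 14, y = 23/3.

x = 14, y = 23/3, maximum P = 1930/3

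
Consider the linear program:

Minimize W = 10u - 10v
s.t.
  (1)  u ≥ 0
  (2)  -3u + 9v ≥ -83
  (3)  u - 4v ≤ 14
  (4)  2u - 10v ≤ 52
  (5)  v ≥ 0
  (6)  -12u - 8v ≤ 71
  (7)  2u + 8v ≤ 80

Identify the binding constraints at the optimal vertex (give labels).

(1) and (7)

Vertices and W = 10u - 10v:
  (0, 0) → W = 0
  (0, 10) → W = -100
  (14, 0) → W = 140
  (27, 13/4) → W = 475/2

The minimum is at (0, 10). Substituting into each constraint, equality holds for (1) and (7); the remaining constraints have slack.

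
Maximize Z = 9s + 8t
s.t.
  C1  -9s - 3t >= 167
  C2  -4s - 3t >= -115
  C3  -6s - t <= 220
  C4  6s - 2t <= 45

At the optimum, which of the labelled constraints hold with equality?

C1 and C3

Vertices and Z = 9s + 8t:
  (-493/9, 326/3) → Z = 1129/3
  (-199/36, -469/12) → Z = -4349/12
  (-395/18, -265/3) → Z = -5425/6

The maximum is at (-493/9, 326/3). Substituting into each constraint, equality holds for C1 and C3; the remaining constraints have slack.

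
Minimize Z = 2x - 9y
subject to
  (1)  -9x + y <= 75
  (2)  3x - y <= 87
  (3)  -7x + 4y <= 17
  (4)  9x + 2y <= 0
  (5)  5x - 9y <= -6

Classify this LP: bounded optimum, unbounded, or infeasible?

bounded optimum

Extreme points and Z = 2x - 9y:
  (-17/25, 153/50) → Z = -289/10
  (-3, -1) → Z = 3
  (-12/91, 54/91) → Z = -510/91
The feasible region has finitely many vertices and no improving ray; the minimum is -289/10 at (-17/25, 153/50).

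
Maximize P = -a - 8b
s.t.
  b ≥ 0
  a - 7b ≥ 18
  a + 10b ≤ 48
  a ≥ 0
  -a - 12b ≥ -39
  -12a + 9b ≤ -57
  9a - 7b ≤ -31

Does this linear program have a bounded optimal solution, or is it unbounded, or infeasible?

The boundaries b = 0 and a - 7b = 18 meet at (18, 0), but that point violates 9a - 7b ≤ -31. Every candidate vertex is excluded by some other constraint, so the feasible region is empty.

infeasible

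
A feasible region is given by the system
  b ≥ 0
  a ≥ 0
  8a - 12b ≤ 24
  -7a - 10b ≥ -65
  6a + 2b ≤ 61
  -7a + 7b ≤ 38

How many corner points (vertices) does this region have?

5

Intersecting each pair of boundary lines and keeping only the points that satisfy every inequality leaves:
  (0, 0)
  (3, 0)
  (0, 38/7)
  (255/41, 88/41)
  (75/119, 103/17)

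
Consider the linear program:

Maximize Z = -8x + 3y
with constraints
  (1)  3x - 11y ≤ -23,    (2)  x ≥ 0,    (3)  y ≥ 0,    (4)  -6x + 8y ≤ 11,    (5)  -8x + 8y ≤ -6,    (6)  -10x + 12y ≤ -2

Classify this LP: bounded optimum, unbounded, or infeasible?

Feasible corners and Z = -8x + 3y:
  (149/37, 118/37) → Z = -838/37
  (37/2, 61/4) → Z = -409/4
The feasible region has finitely many vertices and no improving ray; the maximum is -838/37 at (149/37, 118/37).

bounded optimum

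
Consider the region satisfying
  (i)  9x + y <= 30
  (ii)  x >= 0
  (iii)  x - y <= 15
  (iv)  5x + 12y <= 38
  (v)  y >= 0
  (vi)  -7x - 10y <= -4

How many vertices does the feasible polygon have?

Pairwise boundary intersections that survive every other constraint:
  (322/103, 192/103)
  (10/3, 0)
  (0, 19/6)
  (0, 2/5)
  (4/7, 0)

5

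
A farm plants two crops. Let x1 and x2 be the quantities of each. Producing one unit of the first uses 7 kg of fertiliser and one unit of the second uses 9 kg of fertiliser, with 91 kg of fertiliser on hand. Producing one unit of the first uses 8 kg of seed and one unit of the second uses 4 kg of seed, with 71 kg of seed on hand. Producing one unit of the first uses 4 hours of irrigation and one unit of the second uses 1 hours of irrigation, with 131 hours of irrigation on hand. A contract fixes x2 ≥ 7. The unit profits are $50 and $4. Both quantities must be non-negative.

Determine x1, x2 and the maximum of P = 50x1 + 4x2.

x1 = 4, x2 = 7, maximum P = 228

Vertices and P = 50x1 + 4x2:
  (0, 91/9) → P = 364/9
  (0, 7) → P = 28
  (4, 7) → P = 228

The optimum lies where 7x1 + 9x2 = 91 and x2 = 7.
Solving simultaneously gives x1 = 4, x2 = 7.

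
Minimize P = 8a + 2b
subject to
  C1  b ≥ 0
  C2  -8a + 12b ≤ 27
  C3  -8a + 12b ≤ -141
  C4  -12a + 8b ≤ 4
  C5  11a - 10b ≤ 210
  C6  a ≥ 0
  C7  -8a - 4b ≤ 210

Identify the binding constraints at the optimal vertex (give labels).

Feasible corners and P = 8a + 2b:
  (141/8, 0) → P = 141
  (210/11, 0) → P = 1680/11
  (555/26, 129/52) → P = 4569/26

The minimum is at (141/8, 0). Substituting into each constraint, equality holds for C1 and C3; the remaining constraints have slack.

C1 and C3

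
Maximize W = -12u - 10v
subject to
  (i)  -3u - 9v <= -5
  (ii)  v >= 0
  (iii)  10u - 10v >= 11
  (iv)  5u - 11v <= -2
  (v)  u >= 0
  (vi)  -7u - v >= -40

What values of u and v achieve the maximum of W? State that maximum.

u = 47/20, v = 5/4, maximum W = -407/10

Vertices and W = -12u - 10v:
  (47/20, 5/4) → W = -407/10
  (411/80, 323/80) → W = -4081/40
  (219/41, 107/41) → W = -3698/41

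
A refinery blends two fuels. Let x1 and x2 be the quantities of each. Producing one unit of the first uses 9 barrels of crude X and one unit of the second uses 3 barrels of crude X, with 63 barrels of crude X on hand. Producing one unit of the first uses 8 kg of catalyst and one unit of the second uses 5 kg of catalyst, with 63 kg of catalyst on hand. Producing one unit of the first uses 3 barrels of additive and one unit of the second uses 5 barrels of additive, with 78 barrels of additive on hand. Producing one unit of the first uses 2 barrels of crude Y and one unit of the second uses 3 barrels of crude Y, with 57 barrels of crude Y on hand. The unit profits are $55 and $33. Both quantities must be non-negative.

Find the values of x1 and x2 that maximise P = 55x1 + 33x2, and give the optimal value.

x1 = 6, x2 = 3, maximum P = 429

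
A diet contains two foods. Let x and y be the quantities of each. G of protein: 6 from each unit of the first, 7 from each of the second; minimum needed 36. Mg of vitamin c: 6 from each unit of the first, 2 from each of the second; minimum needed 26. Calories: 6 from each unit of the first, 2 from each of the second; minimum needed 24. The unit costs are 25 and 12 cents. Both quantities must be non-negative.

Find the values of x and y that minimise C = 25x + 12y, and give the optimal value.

The feasible region is unbounded (it extends along (0, 1), (1, 0)), but C strictly increases along every unbounded feasible direction, so there is no improving ray and the minimum is attained at a vertex.

x = 11/3, y = 2, minimum C = 347/3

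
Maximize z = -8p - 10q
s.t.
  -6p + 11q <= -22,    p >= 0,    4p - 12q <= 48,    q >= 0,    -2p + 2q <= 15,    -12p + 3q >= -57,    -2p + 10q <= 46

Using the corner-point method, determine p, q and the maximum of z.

Vertices and z = -8p - 10q:
  (11/3, 0) → z = -88/3
  (187/38, 13/19) → z = -878/19
  (19/4, 0) → z = -38

The binding constraints are -6p + 11q = -22 and q = 0.
Solving simultaneously gives p = 11/3, q = 0.

p = 11/3, q = 0, maximum z = -88/3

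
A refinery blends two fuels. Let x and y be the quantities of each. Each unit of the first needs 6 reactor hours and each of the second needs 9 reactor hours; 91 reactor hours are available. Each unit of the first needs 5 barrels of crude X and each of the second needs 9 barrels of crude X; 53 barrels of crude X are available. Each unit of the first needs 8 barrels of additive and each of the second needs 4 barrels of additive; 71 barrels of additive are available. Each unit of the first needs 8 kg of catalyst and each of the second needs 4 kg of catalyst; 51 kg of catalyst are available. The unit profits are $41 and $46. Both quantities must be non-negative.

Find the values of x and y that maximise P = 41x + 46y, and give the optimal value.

x = 19/4, y = 13/4, maximum P = 1377/4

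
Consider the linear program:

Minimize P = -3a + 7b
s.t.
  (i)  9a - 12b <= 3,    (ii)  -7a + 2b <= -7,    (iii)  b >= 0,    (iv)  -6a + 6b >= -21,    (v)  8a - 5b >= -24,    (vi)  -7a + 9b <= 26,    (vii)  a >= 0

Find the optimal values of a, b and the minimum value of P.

a = 13/11, b = 7/11, minimum P = 10/11

The binding constraints are 9a - 12b = 3 and -7a + 2b = -7.
Solving simultaneously gives a = 13/11, b = 7/11.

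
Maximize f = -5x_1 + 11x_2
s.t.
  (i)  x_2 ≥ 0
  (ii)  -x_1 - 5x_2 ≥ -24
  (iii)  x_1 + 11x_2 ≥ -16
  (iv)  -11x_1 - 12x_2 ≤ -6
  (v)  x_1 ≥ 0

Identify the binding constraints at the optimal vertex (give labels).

(ii) and (v)

Feasible corners and f = -5x_1 + 11x_2:
  (24, 0) → f = -120
  (6/11, 0) → f = -30/11
  (0, 24/5) → f = 264/5
  (0, 1/2) → f = 11/2

The maximum is at (0, 24/5). Substituting into each constraint, equality holds for (ii) and (v); the remaining constraints have slack.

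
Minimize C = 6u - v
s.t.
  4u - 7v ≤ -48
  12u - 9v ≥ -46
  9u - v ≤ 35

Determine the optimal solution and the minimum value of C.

u = 55/24, v = 49/6, minimum C = 67/12

Extreme points and C = 6u - v:
  (55/24, 49/6) → C = 67/12
  (293/59, 572/59) → C = 1186/59
  (361/69, 278/23) → C = 444/23

At the optimal vertex, 4u - 7v = -48 and 12u - 9v = -46.
Solving simultaneously gives u = 55/24, v = 49/6.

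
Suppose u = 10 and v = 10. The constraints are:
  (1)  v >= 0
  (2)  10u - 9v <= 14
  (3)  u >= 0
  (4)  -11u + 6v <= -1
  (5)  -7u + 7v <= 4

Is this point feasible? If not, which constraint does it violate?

feasible

(1): 10 ≥ 0 ✓
(2): 10 ≤ 14 ✓
(3): 10 ≥ 0 ✓
(4): -50 ≤ -1 ✓
(5): 0 ≤ 4 ✓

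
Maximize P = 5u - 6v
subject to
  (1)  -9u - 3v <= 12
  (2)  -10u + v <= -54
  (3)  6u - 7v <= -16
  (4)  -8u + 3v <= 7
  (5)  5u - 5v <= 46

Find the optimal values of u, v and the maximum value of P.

Corner points and P = 5u - 6v:
  (197/32, 121/16) → P = -467/32
  (169/22, 251/11) → P = -197/2
  (402/5, 356/5) → P = -126/5
The feasible region is unbounded (it extends along (3, 8), (1, 1)), but P strictly decreases along every unbounded feasible direction, so there is no improving ray and the maximum is attained at a vertex.

u = 197/32, v = 121/16, maximum P = -467/32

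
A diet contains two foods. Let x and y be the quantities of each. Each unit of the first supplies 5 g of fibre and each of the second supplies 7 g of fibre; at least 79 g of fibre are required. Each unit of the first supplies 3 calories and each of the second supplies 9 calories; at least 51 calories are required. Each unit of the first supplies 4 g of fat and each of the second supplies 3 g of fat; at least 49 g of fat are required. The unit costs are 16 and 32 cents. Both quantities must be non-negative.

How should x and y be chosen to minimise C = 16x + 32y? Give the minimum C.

Extreme points and C = 16x + 32y:
  (0, 49/3) → C = 1568/3
  (17, 0) → C = 272
  (59/4, 3/4) → C = 260
  (106/13, 71/13) → C = 3968/13
The feasible region is unbounded (it extends along (0, 1), (1, 0)), but C strictly increases along every unbounded feasible direction, so there is no improving ray and the minimum is attained at a vertex.

The optimum lies where 5x + 7y = 79 and 3x + 9y = 51.
Solving simultaneously gives x = 59/4, y = 3/4.

x = 59/4, y = 3/4, minimum C = 260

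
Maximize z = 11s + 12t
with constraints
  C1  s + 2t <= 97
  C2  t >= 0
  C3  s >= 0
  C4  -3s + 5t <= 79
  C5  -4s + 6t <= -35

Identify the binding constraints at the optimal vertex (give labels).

Vertices and z = 11s + 12t:
  (97, 0) → z = 1067
  (326/7, 353/14) → z = 5704/7
  (35/4, 0) → z = 385/4

The maximum is at (97, 0). Substituting into each constraint, equality holds for C1 and C2; the remaining constraints have slack.

C1 and C2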